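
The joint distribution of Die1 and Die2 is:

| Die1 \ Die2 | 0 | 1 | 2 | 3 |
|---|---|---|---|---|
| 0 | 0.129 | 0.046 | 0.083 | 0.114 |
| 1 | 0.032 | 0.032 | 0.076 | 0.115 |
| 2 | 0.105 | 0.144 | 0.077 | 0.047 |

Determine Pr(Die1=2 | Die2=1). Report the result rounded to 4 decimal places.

0.6486

P(Die2=1) = 0.046 + 0.032 + 0.144 = 0.222.
P(Die1=2 | Die2=1) = 0.144/0.222 = 0.6486.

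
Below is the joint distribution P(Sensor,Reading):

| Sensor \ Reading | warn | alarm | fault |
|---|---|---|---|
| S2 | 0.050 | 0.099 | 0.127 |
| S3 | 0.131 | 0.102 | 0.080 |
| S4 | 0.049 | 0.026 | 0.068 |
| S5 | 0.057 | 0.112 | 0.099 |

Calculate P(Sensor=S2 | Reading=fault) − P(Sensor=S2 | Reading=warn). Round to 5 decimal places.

P(Reading=fault) = 0.127 + 0.080 + 0.068 + 0.099 = 0.374; P(Sensor=S2 | Reading=fault) = 0.127/0.374 = 0.339572.
P(Reading=warn) = 0.050 + 0.131 + 0.049 + 0.057 = 0.287; P(Sensor=S2 | Reading=warn) = 0.050/0.287 = 0.174216.
Difference = 0.16536.

0.16536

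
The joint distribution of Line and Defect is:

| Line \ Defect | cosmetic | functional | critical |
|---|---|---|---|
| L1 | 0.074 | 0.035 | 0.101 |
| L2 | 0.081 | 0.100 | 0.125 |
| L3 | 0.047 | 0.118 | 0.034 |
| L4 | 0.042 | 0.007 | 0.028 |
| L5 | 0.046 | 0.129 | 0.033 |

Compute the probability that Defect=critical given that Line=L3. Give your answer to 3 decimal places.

0.171

P(Line=L3) = 0.047 + 0.118 + 0.034 = 0.199.
P(Defect=critical | Line=L3) = 0.034/0.199 = 0.171.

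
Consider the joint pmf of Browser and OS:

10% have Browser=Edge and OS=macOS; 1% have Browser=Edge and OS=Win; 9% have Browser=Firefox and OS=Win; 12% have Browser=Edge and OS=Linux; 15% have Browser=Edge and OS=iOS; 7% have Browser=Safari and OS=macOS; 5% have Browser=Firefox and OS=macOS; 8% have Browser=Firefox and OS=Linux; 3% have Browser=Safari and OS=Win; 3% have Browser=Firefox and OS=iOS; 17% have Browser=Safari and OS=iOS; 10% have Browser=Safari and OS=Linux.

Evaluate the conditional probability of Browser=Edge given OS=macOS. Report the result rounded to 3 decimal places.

P(OS=macOS) = 0.05 + 0.07 + 0.10 = 0.22.
P(Browser=Edge | OS=macOS) = 0.10/0.22 = 0.455.

0.455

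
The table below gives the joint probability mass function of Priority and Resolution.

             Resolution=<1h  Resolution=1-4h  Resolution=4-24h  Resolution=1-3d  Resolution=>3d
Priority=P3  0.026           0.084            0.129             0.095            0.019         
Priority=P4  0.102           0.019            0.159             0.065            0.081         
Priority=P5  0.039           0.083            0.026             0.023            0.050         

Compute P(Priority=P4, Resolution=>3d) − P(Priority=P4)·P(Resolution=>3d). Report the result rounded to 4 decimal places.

P(Priority=P4) = 0.102 + 0.019 + 0.159 + 0.065 + 0.081 = 0.426.
P(Resolution=>3d) = 0.019 + 0.081 + 0.050 = 0.150.
P(Priority=P4, Resolution=>3d) − P(Priority=P4)P(Resolution=>3d) = 0.081 − 0.426×0.150 = 0.0171.

0.0171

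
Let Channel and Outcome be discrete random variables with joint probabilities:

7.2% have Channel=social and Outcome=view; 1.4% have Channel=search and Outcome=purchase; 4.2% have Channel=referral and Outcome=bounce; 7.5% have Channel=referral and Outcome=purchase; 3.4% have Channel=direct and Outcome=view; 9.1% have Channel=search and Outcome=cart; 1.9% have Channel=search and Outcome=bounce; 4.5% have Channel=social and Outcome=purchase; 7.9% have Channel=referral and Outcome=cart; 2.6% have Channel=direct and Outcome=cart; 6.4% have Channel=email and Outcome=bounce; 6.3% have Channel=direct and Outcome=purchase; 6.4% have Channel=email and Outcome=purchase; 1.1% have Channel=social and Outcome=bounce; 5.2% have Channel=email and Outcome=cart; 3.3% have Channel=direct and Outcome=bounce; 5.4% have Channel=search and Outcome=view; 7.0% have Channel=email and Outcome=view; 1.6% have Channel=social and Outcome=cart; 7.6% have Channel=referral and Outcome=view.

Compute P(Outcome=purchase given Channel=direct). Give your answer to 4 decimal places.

P(Channel=direct) = 0.033 + 0.034 + 0.026 + 0.063 = 0.156.
P(Outcome=purchase | Channel=direct) = 0.063/0.156 = 0.4038.

0.4038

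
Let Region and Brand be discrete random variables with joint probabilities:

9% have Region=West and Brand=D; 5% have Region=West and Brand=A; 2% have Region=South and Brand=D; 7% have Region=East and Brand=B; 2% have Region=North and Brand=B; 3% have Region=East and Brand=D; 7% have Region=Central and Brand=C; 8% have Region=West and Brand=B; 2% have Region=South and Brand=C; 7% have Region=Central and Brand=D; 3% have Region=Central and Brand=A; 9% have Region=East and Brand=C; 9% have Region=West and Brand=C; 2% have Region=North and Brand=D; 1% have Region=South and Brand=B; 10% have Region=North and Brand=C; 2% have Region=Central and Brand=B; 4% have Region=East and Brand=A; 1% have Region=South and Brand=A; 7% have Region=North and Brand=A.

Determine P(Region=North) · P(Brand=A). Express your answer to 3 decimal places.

P(Region=North) = 0.07 + 0.02 + 0.10 + 0.02 = 0.21.
P(Brand=A) = 0.07 + 0.01 + 0.04 + 0.05 + 0.03 = 0.20.
Product: 0.21 × 0.20 = 0.042.

0.042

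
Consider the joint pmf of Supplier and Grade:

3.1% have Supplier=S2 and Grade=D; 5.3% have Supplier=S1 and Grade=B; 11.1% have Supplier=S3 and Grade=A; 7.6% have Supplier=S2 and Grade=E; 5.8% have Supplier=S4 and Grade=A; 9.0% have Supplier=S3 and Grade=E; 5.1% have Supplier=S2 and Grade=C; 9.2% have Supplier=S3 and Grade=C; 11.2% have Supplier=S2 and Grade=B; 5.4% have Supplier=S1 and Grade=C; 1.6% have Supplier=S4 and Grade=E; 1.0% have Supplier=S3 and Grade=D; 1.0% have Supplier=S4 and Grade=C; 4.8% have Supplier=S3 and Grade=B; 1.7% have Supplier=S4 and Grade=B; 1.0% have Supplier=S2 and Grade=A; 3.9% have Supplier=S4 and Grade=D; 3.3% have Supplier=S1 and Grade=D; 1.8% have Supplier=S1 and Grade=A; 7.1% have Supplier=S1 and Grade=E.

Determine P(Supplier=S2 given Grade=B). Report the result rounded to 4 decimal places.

P(Grade=B) = 0.053 + 0.112 + 0.048 + 0.017 = 0.230.
P(Supplier=S2 | Grade=B) = 0.112/0.230 = 0.4870.

0.4870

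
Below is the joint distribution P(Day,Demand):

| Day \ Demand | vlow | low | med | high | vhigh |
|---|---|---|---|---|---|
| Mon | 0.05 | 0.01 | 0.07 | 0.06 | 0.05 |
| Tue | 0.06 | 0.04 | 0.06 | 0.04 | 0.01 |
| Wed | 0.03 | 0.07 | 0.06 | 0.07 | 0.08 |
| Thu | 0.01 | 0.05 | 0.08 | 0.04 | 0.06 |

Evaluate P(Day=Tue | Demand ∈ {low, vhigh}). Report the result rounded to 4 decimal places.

0.1351

P(Demand=low) = 0.01 + 0.04 + 0.07 + 0.05 = 0.17.
P(Demand=vhigh) = 0.05 + 0.01 + 0.08 + 0.06 = 0.20.
P(Demand ∈ {low, vhigh}) = 0.17 + 0.20 = 0.37; P(Day=Tue, Demand ∈ {low, vhigh}) = 0.04 + 0.01 = 0.05.
P(Day=Tue | Demand ∈ {low, vhigh}) = 0.05/0.37 = 0.1351.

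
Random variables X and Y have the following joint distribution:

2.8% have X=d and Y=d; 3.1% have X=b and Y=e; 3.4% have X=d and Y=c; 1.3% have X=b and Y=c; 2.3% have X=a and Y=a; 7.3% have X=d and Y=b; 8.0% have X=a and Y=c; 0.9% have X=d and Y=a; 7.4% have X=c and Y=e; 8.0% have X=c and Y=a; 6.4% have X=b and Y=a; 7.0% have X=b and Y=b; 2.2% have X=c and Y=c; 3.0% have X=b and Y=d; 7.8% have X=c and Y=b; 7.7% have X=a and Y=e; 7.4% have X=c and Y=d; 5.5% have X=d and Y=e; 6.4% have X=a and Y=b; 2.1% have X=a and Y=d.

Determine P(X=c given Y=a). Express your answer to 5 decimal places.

0.45455

P(Y=a) = 0.023 + 0.064 + 0.080 + 0.009 = 0.176.
P(X=c | Y=a) = 0.080/0.176 = 0.45455.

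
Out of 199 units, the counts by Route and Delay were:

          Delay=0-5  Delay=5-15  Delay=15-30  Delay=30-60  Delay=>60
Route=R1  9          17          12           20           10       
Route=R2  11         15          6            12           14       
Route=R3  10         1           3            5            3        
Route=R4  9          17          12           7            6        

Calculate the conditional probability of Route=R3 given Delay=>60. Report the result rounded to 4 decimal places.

0.0909

Total with Delay=>60: 10 + 14 + 3 + 6 = 33.
P(Route=R3 | Delay=>60) = 3/33 = 0.0909.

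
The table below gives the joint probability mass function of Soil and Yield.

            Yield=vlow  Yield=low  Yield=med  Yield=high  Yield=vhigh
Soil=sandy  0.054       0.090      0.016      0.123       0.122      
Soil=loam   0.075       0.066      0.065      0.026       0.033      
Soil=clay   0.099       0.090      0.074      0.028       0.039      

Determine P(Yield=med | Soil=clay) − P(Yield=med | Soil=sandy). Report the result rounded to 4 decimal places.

P(Soil=clay) = 0.099 + 0.090 + 0.074 + 0.028 + 0.039 = 0.330; P(Yield=med | Soil=clay) = 0.074/0.330 = 0.22424.
P(Soil=sandy) = 0.054 + 0.090 + 0.016 + 0.123 + 0.122 = 0.405; P(Yield=med | Soil=sandy) = 0.016/0.405 = 0.03951.
Difference = 0.1847.

0.1847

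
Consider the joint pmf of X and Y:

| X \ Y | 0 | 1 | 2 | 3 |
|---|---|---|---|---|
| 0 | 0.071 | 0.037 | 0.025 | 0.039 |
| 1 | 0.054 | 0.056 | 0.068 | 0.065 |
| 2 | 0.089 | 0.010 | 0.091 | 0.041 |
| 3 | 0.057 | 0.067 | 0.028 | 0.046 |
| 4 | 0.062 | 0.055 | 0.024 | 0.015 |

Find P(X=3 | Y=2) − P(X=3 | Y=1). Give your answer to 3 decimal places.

P(Y=2) = 0.025 + 0.068 + 0.091 + 0.028 + 0.024 = 0.236; P(X=3 | Y=2) = 0.028/0.236 = 0.1186.
P(Y=1) = 0.037 + 0.056 + 0.010 + 0.067 + 0.055 = 0.225; P(X=3 | Y=1) = 0.067/0.225 = 0.2978.
Difference = -0.179.

-0.179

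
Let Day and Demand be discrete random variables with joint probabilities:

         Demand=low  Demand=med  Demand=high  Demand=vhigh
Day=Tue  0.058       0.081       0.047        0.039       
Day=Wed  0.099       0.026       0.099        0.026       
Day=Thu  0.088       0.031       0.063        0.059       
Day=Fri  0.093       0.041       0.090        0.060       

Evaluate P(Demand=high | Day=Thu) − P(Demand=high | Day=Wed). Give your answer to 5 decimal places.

P(Day=Thu) = 0.088 + 0.031 + 0.063 + 0.059 = 0.241; P(Demand=high | Day=Thu) = 0.063/0.241 = 0.261411.
P(Day=Wed) = 0.099 + 0.026 + 0.099 + 0.026 = 0.250; P(Demand=high | Day=Wed) = 0.099/0.250 = 0.396000.
Difference = -0.13459.

-0.13459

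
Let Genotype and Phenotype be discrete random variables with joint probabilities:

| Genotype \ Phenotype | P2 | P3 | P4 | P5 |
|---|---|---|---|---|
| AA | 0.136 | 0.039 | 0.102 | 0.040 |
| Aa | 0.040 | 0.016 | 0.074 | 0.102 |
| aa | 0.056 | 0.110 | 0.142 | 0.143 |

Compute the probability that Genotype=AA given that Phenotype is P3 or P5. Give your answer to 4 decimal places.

0.1756

P(Phenotype=P3) = 0.039 + 0.016 + 0.110 = 0.165.
P(Phenotype=P5) = 0.040 + 0.102 + 0.143 = 0.285.
P(Phenotype ∈ {P3, P5}) = 0.165 + 0.285 = 0.450; P(Genotype=AA, Phenotype ∈ {P3, P5}) = 0.039 + 0.040 = 0.079.
P(Genotype=AA | Phenotype ∈ {P3, P5}) = 0.079/0.450 = 0.1756.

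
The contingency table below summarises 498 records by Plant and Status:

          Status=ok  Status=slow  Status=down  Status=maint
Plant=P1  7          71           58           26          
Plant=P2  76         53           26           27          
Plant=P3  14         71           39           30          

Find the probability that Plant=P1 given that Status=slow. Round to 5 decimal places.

0.36410

Total with Status=slow: 71 + 53 + 71 = 195.
P(Plant=P1 | Status=slow) = 71/195 = 0.36410.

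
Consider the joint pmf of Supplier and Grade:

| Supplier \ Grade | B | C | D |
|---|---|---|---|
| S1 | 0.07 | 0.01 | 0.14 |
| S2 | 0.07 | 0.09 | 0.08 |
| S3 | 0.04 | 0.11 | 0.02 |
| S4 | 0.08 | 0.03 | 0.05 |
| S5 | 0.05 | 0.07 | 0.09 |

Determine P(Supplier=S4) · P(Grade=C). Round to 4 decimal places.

P(Supplier=S4) = 0.08 + 0.03 + 0.05 = 0.16.
P(Grade=C) = 0.01 + 0.09 + 0.11 + 0.03 + 0.07 = 0.31.
Product: 0.16 × 0.31 = 0.0496.

0.0496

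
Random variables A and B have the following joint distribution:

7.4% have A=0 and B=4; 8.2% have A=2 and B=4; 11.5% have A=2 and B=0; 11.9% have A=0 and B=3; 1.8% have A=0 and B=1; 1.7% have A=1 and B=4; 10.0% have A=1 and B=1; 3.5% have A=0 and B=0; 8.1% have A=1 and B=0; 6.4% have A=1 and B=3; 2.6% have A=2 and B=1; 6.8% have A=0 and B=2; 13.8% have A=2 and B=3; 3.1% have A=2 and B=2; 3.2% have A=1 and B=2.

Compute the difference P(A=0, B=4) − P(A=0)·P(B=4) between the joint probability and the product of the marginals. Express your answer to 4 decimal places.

P(A=0) = 0.035 + 0.018 + 0.068 + 0.119 + 0.074 = 0.314.
P(B=4) = 0.074 + 0.017 + 0.082 = 0.173.
P(A=0, B=4) − P(A=0)P(B=4) = 0.074 − 0.314×0.173 = 0.0197.

0.0197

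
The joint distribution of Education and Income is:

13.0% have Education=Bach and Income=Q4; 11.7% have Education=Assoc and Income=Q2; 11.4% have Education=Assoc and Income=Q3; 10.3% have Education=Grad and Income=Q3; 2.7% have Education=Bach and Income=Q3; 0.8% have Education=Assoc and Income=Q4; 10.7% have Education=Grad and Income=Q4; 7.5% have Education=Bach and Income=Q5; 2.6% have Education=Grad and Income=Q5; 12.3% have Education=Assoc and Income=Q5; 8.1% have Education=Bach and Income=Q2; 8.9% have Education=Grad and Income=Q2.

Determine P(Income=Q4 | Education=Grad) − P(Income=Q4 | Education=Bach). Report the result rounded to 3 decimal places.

-0.086

P(Education=Grad) = 0.089 + 0.103 + 0.107 + 0.026 = 0.325; P(Income=Q4 | Education=Grad) = 0.107/0.325 = 0.3292.
P(Education=Bach) = 0.081 + 0.027 + 0.130 + 0.075 = 0.313; P(Income=Q4 | Education=Bach) = 0.130/0.313 = 0.4153.
Difference = -0.086.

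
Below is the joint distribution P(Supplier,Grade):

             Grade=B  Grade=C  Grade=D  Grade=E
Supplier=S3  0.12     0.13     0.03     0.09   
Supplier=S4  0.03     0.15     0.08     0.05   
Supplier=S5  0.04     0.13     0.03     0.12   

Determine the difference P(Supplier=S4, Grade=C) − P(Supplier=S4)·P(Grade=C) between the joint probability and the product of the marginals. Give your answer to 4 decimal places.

0.0229

P(Supplier=S4) = 0.03 + 0.15 + 0.08 + 0.05 = 0.31.
P(Grade=C) = 0.13 + 0.15 + 0.13 = 0.41.
P(Supplier=S4, Grade=C) − P(Supplier=S4)P(Grade=C) = 0.15 − 0.31×0.41 = 0.0229.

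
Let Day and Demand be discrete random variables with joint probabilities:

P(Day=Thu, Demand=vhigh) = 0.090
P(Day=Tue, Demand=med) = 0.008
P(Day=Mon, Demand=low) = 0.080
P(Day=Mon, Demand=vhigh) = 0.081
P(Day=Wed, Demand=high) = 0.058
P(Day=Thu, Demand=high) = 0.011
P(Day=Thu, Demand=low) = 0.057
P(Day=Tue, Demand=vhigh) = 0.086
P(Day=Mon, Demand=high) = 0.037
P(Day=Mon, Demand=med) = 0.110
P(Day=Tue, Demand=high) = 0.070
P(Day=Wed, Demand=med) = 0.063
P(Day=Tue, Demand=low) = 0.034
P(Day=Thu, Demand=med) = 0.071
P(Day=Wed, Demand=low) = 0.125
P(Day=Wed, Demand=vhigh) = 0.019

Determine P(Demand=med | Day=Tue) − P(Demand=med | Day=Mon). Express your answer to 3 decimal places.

-0.317

P(Day=Tue) = 0.034 + 0.008 + 0.070 + 0.086 = 0.198; P(Demand=med | Day=Tue) = 0.008/0.198 = 0.0404.
P(Day=Mon) = 0.080 + 0.110 + 0.037 + 0.081 = 0.308; P(Demand=med | Day=Mon) = 0.110/0.308 = 0.3571.
Difference = -0.317.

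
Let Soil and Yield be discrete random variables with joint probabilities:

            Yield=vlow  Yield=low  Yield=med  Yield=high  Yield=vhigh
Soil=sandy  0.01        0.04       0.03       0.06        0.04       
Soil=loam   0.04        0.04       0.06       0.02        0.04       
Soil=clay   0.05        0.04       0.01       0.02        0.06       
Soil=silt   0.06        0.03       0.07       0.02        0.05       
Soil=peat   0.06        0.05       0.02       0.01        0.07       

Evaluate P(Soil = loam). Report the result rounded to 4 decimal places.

P(Soil=loam) = 0.04 + 0.04 + 0.06 + 0.02 + 0.04 = 0.20.

0.2000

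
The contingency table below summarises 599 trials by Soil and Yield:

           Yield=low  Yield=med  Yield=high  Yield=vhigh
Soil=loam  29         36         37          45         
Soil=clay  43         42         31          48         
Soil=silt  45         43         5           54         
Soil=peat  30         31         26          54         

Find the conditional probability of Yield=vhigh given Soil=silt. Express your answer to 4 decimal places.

Total with Soil=silt: 45 + 43 + 5 + 54 = 147.
P(Yield=vhigh | Soil=silt) = 54/147 = 0.3673.

0.3673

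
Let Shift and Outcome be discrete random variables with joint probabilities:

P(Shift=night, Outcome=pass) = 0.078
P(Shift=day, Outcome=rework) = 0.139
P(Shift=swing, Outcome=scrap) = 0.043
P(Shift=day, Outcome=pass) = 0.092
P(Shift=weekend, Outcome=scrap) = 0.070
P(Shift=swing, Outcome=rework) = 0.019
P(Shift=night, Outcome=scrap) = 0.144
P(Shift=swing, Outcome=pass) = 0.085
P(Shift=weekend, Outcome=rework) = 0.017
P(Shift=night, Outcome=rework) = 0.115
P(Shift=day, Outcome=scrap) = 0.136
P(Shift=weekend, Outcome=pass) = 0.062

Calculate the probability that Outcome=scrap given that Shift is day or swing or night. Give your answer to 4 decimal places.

P(Shift=day) = 0.092 + 0.139 + 0.136 = 0.367.
P(Shift=swing) = 0.085 + 0.019 + 0.043 = 0.147.
P(Shift=night) = 0.078 + 0.115 + 0.144 = 0.337.
P(Shift ∈ {day, swing, night}) = 0.367 + 0.147 + 0.337 = 0.851; P(Outcome=scrap, Shift ∈ {day, swing, night}) = 0.136 + 0.043 + 0.144 = 0.323.
P(Outcome=scrap | Shift ∈ {day, swing, night}) = 0.323/0.851 = 0.3796.

0.3796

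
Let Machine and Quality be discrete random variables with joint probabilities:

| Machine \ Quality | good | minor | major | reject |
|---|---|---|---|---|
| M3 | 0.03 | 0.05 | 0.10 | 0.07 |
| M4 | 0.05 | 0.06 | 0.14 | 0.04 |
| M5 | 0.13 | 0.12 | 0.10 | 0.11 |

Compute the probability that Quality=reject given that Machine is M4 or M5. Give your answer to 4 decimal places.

P(Machine=M4) = 0.05 + 0.06 + 0.14 + 0.04 = 0.29.
P(Machine=M5) = 0.13 + 0.12 + 0.10 + 0.11 = 0.46.
P(Machine ∈ {M4, M5}) = 0.29 + 0.46 = 0.75; P(Quality=reject, Machine ∈ {M4, M5}) = 0.04 + 0.11 = 0.15.
P(Quality=reject | Machine ∈ {M4, M5}) = 0.15/0.75 = 0.2000.

0.2000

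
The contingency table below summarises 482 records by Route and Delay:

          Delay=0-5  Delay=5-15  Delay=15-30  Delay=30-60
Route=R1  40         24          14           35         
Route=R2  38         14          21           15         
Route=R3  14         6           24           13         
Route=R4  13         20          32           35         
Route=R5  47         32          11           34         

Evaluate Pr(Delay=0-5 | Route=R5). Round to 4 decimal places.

Total with Route=R5: 47 + 32 + 11 + 34 = 124.
P(Delay=0-5 | Route=R5) = 47/124 = 0.3790.

0.3790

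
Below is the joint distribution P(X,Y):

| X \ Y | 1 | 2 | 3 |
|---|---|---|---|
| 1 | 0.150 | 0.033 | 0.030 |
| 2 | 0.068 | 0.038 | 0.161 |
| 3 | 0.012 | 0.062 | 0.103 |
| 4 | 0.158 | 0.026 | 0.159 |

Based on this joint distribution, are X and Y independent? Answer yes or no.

P(X=1) = 0.213 and P(Y=1) = 0.388, so their product is 0.08264, but P(X=1, Y=1) = 0.150. Since these differ, X and Y are not independent.

no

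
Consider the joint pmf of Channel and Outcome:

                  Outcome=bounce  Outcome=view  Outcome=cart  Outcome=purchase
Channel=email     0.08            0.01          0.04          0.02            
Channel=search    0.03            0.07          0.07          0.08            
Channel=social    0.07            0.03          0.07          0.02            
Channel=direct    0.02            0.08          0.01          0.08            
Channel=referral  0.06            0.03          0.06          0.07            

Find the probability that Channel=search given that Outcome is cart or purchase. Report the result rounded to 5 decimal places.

0.28846

P(Outcome=cart) = 0.04 + 0.07 + 0.07 + 0.01 + 0.06 = 0.25.
P(Outcome=purchase) = 0.02 + 0.08 + 0.02 + 0.08 + 0.07 = 0.27.
P(Outcome ∈ {cart, purchase}) = 0.25 + 0.27 = 0.52; P(Channel=search, Outcome ∈ {cart, purchase}) = 0.07 + 0.08 = 0.15.
P(Channel=search | Outcome ∈ {cart, purchase}) = 0.15/0.52 = 0.28846.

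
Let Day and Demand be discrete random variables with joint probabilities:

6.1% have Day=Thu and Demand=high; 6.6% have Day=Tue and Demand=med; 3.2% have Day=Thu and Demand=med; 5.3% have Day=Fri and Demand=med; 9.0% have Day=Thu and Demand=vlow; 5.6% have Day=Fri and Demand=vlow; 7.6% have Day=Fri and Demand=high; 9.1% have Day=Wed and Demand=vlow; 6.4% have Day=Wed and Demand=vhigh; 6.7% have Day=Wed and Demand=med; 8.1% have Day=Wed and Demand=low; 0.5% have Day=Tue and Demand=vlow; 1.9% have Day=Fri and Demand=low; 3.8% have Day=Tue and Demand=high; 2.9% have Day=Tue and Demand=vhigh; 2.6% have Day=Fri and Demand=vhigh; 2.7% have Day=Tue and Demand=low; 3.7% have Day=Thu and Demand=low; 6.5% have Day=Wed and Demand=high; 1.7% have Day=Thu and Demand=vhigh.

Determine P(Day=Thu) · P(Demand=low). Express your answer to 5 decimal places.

0.03887

P(Day=Thu) = 0.090 + 0.037 + 0.032 + 0.061 + 0.017 = 0.237.
P(Demand=low) = 0.027 + 0.081 + 0.037 + 0.019 = 0.164.
Product: 0.237 × 0.164 = 0.03887.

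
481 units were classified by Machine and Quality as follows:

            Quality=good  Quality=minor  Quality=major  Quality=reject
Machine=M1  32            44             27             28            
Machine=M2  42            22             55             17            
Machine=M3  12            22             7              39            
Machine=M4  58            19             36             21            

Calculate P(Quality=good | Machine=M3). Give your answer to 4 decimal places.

Total with Machine=M3: 12 + 22 + 7 + 39 = 80.
P(Quality=good | Machine=M3) = 12/80 = 0.1500.

0.1500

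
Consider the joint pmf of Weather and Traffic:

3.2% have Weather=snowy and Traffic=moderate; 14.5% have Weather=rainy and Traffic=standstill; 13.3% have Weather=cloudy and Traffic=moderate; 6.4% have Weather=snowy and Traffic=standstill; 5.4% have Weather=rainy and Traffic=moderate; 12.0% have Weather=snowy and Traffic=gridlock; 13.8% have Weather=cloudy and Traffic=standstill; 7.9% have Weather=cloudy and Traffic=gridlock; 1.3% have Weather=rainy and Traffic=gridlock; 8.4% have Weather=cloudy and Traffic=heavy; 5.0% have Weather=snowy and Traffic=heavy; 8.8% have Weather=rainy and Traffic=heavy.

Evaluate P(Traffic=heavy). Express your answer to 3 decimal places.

P(Traffic=heavy) = 0.084 + 0.088 + 0.050 = 0.222.

0.222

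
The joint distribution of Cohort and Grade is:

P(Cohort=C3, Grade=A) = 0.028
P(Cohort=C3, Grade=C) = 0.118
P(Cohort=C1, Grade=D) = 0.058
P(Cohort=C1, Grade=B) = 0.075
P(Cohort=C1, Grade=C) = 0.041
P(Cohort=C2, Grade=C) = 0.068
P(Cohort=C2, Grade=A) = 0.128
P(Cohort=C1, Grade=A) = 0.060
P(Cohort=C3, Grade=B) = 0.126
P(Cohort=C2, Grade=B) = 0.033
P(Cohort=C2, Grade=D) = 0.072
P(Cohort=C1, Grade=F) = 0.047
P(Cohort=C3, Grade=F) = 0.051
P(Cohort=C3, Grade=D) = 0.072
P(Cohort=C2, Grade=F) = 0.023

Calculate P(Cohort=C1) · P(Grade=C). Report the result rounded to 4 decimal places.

0.0638

P(Cohort=C1) = 0.060 + 0.075 + 0.041 + 0.058 + 0.047 = 0.281.
P(Grade=C) = 0.041 + 0.068 + 0.118 = 0.227.
Product: 0.281 × 0.227 = 0.0638.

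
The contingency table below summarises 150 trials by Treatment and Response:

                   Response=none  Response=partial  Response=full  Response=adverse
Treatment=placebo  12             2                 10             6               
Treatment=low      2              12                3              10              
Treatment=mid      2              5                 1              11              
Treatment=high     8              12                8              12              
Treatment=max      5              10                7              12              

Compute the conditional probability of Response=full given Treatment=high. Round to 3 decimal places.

Total with Treatment=high: 8 + 12 + 8 + 12 = 40.
P(Response=full | Treatment=high) = 8/40 = 0.200.

0.200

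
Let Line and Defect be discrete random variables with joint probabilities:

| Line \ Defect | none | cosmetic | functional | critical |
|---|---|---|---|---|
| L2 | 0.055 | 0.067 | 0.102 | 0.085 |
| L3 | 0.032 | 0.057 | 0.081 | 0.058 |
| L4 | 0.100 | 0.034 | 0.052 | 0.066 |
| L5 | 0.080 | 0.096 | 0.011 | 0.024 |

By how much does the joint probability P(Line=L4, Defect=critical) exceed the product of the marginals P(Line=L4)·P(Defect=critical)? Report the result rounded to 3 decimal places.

0.007

P(Line=L4) = 0.100 + 0.034 + 0.052 + 0.066 = 0.252.
P(Defect=critical) = 0.085 + 0.058 + 0.066 + 0.024 = 0.233.
P(Line=L4, Defect=critical) − P(Line=L4)P(Defect=critical) = 0.066 − 0.252×0.233 = 0.007.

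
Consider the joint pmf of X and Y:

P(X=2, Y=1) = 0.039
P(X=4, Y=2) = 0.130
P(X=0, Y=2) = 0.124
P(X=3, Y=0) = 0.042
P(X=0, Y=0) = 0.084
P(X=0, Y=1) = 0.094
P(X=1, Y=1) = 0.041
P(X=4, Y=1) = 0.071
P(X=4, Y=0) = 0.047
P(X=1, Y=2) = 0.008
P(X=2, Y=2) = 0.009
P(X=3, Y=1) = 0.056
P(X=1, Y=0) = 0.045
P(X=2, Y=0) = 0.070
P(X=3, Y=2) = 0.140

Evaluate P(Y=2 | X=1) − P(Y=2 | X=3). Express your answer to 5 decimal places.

P(X=1) = 0.045 + 0.041 + 0.008 = 0.094; P(Y=2 | X=1) = 0.008/0.094 = 0.085106.
P(X=3) = 0.042 + 0.056 + 0.140 = 0.238; P(Y=2 | X=3) = 0.140/0.238 = 0.588235.
Difference = -0.50313.

-0.50313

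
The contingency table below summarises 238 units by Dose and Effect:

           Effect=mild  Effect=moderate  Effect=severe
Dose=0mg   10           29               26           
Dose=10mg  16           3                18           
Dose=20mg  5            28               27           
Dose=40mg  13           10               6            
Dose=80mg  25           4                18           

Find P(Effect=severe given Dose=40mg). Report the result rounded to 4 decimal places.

Total with Dose=40mg: 13 + 10 + 6 = 29.
P(Effect=severe | Dose=40mg) = 6/29 = 0.2069.

0.2069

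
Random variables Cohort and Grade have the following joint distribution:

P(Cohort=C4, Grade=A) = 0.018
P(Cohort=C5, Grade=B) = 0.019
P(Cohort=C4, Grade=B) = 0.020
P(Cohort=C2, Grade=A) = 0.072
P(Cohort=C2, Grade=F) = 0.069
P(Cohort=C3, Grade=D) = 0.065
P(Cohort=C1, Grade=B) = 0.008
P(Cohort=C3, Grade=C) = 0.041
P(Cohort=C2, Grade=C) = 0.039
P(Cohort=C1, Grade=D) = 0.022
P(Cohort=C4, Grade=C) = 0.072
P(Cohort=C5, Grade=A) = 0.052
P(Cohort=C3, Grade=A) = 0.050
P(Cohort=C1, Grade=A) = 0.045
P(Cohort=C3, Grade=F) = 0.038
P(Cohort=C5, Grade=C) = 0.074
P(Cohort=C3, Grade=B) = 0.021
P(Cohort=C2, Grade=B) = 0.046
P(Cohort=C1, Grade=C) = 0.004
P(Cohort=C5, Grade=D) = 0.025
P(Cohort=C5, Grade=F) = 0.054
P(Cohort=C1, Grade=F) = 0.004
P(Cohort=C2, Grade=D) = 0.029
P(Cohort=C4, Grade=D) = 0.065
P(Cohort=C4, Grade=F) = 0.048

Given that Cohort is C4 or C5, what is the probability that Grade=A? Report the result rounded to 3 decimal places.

0.157

P(Cohort=C4) = 0.018 + 0.020 + 0.072 + 0.065 + 0.048 = 0.223.
P(Cohort=C5) = 0.052 + 0.019 + 0.074 + 0.025 + 0.054 = 0.224.
P(Cohort ∈ {C4, C5}) = 0.223 + 0.224 = 0.447; P(Grade=A, Cohort ∈ {C4, C5}) = 0.018 + 0.052 = 0.070.
P(Grade=A | Cohort ∈ {C4, C5}) = 0.070/0.447 = 0.157.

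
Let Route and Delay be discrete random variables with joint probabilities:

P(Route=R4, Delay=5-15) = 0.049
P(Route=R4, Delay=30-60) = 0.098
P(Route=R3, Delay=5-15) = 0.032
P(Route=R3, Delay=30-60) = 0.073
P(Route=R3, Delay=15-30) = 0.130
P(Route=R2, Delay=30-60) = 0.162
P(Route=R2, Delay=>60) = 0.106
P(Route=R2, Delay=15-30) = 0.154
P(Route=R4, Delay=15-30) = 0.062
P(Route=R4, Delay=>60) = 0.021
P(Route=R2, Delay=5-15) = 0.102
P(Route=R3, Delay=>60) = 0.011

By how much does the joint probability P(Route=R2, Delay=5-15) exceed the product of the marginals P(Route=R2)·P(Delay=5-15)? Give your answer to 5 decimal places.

P(Route=R2) = 0.102 + 0.154 + 0.162 + 0.106 = 0.524.
P(Delay=5-15) = 0.102 + 0.032 + 0.049 = 0.183.
P(Route=R2, Delay=5-15) − P(Route=R2)P(Delay=5-15) = 0.102 − 0.524×0.183 = 0.00611.

0.00611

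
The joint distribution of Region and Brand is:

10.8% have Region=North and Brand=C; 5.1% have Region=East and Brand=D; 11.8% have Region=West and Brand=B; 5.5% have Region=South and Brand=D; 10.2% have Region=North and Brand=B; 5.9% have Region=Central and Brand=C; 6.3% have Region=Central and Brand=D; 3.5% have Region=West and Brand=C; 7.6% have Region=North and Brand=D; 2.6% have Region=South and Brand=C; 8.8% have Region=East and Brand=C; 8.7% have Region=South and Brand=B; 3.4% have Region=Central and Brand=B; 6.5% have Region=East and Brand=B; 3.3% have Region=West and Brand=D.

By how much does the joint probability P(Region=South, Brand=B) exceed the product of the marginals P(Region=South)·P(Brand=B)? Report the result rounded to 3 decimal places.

0.019

P(Region=South) = 0.087 + 0.026 + 0.055 = 0.168.
P(Brand=B) = 0.102 + 0.087 + 0.065 + 0.118 + 0.034 = 0.406.
P(Region=South, Brand=B) − P(Region=South)P(Brand=B) = 0.087 − 0.168×0.406 = 0.019.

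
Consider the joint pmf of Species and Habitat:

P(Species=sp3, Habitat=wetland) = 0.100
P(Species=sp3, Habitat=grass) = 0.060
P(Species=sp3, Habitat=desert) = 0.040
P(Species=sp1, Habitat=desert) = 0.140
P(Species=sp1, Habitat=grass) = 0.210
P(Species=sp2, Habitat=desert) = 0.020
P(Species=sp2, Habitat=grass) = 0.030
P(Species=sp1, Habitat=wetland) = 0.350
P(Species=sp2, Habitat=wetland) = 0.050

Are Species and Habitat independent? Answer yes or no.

Every cell satisfies P(Species,Habitat) = P(Species)·P(Habitat). For instance P(Species=sp2) = 0.100, P(Habitat=wetland) = 0.500, and 0.100×0.500 = 0.050 matches the joint entry. So Species and Habitat are independent.

yes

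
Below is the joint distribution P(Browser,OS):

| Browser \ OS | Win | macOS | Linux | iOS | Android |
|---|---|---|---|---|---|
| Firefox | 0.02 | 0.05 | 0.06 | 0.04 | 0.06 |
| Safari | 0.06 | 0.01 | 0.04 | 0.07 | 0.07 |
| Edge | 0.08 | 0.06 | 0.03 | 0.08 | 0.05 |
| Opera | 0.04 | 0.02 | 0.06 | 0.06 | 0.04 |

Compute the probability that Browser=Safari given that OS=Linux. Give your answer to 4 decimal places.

0.2105

P(OS=Linux) = 0.06 + 0.04 + 0.03 + 0.06 = 0.19.
P(Browser=Safari | OS=Linux) = 0.04/0.19 = 0.2105.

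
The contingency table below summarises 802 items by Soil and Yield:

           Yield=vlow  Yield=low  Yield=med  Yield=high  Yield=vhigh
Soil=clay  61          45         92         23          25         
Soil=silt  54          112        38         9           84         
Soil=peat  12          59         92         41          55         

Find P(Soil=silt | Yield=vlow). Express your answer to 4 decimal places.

Total with Yield=vlow: 61 + 54 + 12 = 127.
P(Soil=silt | Yield=vlow) = 54/127 = 0.4252.

0.4252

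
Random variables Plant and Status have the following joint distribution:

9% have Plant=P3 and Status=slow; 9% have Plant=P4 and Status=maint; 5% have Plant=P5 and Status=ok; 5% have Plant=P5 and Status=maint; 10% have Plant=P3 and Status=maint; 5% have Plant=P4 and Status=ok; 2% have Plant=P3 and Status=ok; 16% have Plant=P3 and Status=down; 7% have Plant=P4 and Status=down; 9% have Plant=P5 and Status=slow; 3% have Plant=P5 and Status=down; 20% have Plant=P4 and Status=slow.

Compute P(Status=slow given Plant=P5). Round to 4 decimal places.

P(Plant=P5) = 0.05 + 0.09 + 0.03 + 0.05 = 0.22.
P(Status=slow | Plant=P5) = 0.09/0.22 = 0.4091.

0.4091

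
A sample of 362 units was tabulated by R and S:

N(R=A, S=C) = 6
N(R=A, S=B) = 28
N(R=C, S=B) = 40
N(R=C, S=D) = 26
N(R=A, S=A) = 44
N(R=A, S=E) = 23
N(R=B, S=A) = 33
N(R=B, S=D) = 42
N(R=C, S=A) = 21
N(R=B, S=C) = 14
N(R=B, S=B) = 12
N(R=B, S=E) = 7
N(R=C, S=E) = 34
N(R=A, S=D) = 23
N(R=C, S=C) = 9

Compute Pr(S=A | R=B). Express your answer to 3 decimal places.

Total with R=B: 33 + 12 + 14 + 42 + 7 = 108.
P(S=A | R=B) = 33/108 = 0.306.

0.306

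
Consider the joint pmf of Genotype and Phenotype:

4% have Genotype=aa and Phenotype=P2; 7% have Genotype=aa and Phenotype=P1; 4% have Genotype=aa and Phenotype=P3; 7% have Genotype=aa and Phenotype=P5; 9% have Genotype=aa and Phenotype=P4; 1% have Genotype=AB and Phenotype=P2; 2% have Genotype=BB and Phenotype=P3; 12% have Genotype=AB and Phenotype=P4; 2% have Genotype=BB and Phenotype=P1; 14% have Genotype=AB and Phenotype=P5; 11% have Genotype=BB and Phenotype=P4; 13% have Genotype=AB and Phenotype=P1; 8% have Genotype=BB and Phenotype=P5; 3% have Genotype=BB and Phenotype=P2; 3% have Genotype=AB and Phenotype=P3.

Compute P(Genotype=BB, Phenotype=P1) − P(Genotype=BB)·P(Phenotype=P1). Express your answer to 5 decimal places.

P(Genotype=BB) = 0.02 + 0.03 + 0.02 + 0.11 + 0.08 = 0.26.
P(Phenotype=P1) = 0.07 + 0.13 + 0.02 = 0.22.
P(Genotype=BB, Phenotype=P1) − P(Genotype=BB)P(Phenotype=P1) = 0.02 − 0.26×0.22 = -0.03720.

-0.03720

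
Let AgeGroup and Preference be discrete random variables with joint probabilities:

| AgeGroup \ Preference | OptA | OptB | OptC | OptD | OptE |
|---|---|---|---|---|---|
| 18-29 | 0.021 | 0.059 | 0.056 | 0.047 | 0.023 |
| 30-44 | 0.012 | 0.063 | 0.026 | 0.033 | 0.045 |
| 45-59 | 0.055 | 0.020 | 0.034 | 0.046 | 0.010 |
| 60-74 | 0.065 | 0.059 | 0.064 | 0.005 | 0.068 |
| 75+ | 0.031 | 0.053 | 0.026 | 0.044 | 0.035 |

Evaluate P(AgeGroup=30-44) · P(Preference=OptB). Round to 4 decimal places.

0.0455

P(AgeGroup=30-44) = 0.012 + 0.063 + 0.026 + 0.033 + 0.045 = 0.179.
P(Preference=OptB) = 0.059 + 0.063 + 0.020 + 0.059 + 0.053 = 0.254.
Product: 0.179 × 0.254 = 0.0455.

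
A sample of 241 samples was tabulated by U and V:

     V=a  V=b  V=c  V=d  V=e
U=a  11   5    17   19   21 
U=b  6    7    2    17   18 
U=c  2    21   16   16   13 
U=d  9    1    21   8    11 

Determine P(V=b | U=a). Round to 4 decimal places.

0.0685

Total with U=a: 11 + 5 + 17 + 19 + 21 = 73.
P(V=b | U=a) = 5/73 = 0.0685.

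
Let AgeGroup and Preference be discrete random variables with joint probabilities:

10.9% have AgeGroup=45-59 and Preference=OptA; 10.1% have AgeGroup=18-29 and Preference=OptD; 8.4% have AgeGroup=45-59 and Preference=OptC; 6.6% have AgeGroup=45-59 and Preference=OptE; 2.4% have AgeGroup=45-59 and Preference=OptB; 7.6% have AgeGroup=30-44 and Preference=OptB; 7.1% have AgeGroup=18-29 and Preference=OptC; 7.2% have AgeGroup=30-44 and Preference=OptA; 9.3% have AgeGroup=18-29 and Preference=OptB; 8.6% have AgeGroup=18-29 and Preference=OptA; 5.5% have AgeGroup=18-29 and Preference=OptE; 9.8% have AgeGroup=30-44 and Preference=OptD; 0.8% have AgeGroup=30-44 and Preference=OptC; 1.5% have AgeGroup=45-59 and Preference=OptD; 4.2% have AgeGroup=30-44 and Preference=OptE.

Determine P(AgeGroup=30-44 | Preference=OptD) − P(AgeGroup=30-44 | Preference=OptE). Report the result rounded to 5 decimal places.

0.20028

P(Preference=OptD) = 0.101 + 0.098 + 0.015 = 0.214; P(AgeGroup=30-44 | Preference=OptD) = 0.098/0.214 = 0.457944.
P(Preference=OptE) = 0.055 + 0.042 + 0.066 = 0.163; P(AgeGroup=30-44 | Preference=OptE) = 0.042/0.163 = 0.257669.
Difference = 0.20028.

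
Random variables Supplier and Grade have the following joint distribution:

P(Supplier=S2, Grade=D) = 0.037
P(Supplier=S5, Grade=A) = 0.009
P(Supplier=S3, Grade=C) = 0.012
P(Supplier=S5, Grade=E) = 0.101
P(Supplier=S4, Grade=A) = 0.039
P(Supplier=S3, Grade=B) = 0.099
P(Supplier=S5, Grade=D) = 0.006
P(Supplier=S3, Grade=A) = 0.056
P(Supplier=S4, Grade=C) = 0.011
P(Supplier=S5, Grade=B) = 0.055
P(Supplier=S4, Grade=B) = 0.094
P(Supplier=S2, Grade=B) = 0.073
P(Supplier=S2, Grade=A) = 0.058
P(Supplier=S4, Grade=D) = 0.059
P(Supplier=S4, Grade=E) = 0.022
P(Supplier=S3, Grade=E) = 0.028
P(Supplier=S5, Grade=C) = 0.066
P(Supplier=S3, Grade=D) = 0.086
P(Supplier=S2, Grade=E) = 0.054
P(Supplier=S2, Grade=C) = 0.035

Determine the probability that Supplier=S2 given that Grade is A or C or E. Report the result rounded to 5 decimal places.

P(Grade=A) = 0.058 + 0.056 + 0.039 + 0.009 = 0.162.
P(Grade=C) = 0.035 + 0.012 + 0.011 + 0.066 = 0.124.
P(Grade=E) = 0.054 + 0.028 + 0.022 + 0.101 = 0.205.
P(Grade ∈ {A, C, E}) = 0.162 + 0.124 + 0.205 = 0.491; P(Supplier=S2, Grade ∈ {A, C, E}) = 0.058 + 0.035 + 0.054 = 0.147.
P(Supplier=S2 | Grade ∈ {A, C, E}) = 0.147/0.491 = 0.29939.

0.29939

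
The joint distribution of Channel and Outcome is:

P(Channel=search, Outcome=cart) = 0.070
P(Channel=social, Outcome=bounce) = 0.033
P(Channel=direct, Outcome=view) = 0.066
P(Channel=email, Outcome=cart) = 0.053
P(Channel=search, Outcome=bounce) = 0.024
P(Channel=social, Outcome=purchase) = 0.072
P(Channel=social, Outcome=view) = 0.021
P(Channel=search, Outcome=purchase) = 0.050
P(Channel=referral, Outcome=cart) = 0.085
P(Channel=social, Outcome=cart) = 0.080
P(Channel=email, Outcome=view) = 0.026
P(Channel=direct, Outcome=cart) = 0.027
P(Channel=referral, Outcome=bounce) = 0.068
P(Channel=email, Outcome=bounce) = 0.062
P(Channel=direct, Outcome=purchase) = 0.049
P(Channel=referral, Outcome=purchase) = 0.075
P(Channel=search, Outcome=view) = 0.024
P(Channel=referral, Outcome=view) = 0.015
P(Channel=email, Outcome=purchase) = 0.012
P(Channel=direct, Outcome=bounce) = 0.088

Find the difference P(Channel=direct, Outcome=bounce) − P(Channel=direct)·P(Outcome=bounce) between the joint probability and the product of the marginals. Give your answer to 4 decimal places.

0.0248

P(Channel=direct) = 0.088 + 0.066 + 0.027 + 0.049 = 0.230.
P(Outcome=bounce) = 0.062 + 0.024 + 0.033 + 0.088 + 0.068 = 0.275.
P(Channel=direct, Outcome=bounce) − P(Channel=direct)P(Outcome=bounce) = 0.088 − 0.230×0.275 = 0.0248.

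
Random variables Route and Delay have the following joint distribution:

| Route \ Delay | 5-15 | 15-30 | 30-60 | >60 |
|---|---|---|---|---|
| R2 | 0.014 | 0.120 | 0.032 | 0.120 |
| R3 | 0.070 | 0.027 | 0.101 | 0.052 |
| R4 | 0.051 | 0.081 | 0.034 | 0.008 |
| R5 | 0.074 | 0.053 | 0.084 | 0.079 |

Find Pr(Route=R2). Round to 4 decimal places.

P(Route=R2) = 0.014 + 0.120 + 0.032 + 0.120 = 0.286.

0.2860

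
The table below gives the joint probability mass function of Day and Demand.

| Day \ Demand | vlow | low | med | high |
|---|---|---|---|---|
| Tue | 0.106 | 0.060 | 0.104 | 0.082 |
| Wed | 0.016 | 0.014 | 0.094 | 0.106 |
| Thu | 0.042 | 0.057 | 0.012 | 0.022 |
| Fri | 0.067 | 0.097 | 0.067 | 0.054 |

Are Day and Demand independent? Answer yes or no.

P(Day=Wed) = 0.230 and P(Demand=high) = 0.264, so their product is 0.06072, but P(Day=Wed, Demand=high) = 0.106. Since these differ, Day and Demand are not independent.

no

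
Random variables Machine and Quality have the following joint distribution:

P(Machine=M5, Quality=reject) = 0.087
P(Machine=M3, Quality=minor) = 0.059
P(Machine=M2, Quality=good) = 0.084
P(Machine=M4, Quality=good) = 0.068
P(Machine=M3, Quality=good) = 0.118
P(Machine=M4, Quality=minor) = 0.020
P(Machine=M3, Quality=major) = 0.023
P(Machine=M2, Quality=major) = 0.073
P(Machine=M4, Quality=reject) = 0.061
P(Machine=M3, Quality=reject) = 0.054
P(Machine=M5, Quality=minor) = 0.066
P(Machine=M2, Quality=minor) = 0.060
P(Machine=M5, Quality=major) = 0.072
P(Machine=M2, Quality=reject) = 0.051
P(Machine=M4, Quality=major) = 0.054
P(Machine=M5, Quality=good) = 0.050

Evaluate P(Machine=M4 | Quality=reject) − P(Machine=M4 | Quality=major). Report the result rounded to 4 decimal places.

P(Quality=reject) = 0.051 + 0.054 + 0.061 + 0.087 = 0.253; P(Machine=M4 | Quality=reject) = 0.061/0.253 = 0.24111.
P(Quality=major) = 0.073 + 0.023 + 0.054 + 0.072 = 0.222; P(Machine=M4 | Quality=major) = 0.054/0.222 = 0.24324.
Difference = -0.0021.

-0.0021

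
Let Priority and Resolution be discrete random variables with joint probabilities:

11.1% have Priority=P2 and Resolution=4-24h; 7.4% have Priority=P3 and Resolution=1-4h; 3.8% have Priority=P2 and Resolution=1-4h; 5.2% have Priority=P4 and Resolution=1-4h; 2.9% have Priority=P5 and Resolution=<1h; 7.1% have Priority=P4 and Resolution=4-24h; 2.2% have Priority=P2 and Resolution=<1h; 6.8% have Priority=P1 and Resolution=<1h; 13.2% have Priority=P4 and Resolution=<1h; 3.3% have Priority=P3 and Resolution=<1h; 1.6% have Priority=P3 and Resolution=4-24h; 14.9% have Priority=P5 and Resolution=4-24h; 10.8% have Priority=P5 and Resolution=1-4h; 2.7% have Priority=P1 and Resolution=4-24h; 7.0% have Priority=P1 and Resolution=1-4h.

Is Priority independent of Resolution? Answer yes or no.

P(Priority=P4) = 0.255 and P(Resolution=<1h) = 0.284, so their product is 0.07242, but P(Priority=P4, Resolution=<1h) = 0.132. Since these differ, Priority and Resolution are not independent.

no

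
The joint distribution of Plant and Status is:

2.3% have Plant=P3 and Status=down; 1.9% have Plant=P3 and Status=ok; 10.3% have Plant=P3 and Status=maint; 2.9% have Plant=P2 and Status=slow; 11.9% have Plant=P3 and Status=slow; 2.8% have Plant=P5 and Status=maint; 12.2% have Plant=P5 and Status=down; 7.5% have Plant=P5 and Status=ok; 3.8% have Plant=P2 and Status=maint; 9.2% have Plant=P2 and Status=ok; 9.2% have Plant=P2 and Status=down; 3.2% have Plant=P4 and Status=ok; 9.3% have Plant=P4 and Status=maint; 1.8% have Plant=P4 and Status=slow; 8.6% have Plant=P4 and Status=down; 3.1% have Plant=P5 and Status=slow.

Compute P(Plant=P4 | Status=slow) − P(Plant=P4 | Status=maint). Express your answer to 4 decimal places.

P(Status=slow) = 0.029 + 0.119 + 0.018 + 0.031 = 0.197; P(Plant=P4 | Status=slow) = 0.018/0.197 = 0.09137.
P(Status=maint) = 0.038 + 0.103 + 0.093 + 0.028 = 0.262; P(Plant=P4 | Status=maint) = 0.093/0.262 = 0.35496.
Difference = -0.2636.

-0.2636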